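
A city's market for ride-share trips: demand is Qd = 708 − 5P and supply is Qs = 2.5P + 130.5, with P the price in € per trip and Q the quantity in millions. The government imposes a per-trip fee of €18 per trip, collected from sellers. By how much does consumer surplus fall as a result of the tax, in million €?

Consumer surplus falls by €1848 million.

Without the tax, 708 − 5P = 2.5P + 130.5 gives 7.5P = 577.5, so P* = €77 and Q* = 323.
With the tax collected from sellers, supply shifts: Qs = 2.5(P − 18) + 130.5.
New equilibrium: buyers pay €83, sellers receive €65, Q = 293. (Wedge: Pb − Ps = 18.)
ΔCS is the trapezoid between Q = 293 and Q = 323 of height €6: ½ · (323 + 293) · 6 = €1848.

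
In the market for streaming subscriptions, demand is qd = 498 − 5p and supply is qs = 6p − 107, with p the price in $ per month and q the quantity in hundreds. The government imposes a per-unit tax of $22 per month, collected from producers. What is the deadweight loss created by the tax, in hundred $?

Deadweight loss = $660 hundred.

Before the tax: set 498 − 5p = 6p − 107 → p* = $55, q* = 223.
With the tax collected from producers, supply shifts: qs = 6(p − 22) − 107.
New equilibrium: consumers pay $67, producers receive $45, q = 163. (Wedge: pb − ps = 22.)
Quantity falls by |ΔQ| = |223 − 163| = 60.
DWL = ½ · t · |ΔQ| = ½ · 22 · 60 = $660.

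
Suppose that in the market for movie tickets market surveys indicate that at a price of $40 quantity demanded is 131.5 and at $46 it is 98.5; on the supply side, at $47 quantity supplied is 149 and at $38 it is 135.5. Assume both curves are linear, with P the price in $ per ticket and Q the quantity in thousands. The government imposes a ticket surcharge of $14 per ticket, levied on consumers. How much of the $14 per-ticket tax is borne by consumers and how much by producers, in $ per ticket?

Demand slope: (98.5 − 131.5)/(46 − 40) = -5.5, so Qd = 351.5 − 5.5P.
Supply slope: (135.5 − 149)/(38 − 47) = 1.5, so Qs = 1.5P + 78.5.
Before the tax: set 351.5 − 5.5P = 1.5P + 78.5 → P* = $39, Q* = 137.
With the tax collected from consumers, demand (in seller-price terms) shifts: Qd = 351.5 − 5.5(P + 14).
Solving gives Q = 120.5 with consumers paying $42 and producers receiving $28 (the $14 wedge).
Burden on consumers: $3; on producers: $11. (They sum to $14.)
The less price-elastic side of the market bears the larger share of a per-unit tax.

Consumers bear $3 per ticket; producers bear $11 per ticket.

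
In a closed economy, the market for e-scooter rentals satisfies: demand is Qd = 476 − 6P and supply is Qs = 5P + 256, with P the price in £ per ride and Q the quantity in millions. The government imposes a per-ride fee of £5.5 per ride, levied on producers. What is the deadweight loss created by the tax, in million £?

Deadweight loss = £41.25 million.

Without the tax, 476 − 6P = 5P + 256 gives 11P = 220, so P* = £20 and Q* = 356.
With the tax collected from producers, supply shifts: Qs = 5(P − 5.5) + 256.
New equilibrium: consumers pay £22.5, producers receive £17, Q = 341. (Wedge: Pb − Ps = 5.5.)
Quantity falls by |ΔQ| = |356 − 341| = 15.
DWL = ½ · t · |ΔQ| = ½ · 5.5 · 15 = £41.25.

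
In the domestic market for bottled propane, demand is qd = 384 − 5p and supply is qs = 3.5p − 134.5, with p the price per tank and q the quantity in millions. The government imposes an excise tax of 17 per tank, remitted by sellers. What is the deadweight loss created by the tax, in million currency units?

Deadweight loss = 297.5 million.

Before the tax: set 384 − 5p = 3.5p − 134.5 → p* = 61, q* = 79.
With the tax collected from sellers, supply shifts: qs = 3.5(p − 17) − 134.5.
New equilibrium: buyers pay 68, sellers receive 51, q = 44. (Wedge: pb − ps = 17.)
Quantity falls by |ΔQ| = |79 − 44| = 35.
DWL = ½ · t · |ΔQ| = ½ · 17 · 35 = 297.5.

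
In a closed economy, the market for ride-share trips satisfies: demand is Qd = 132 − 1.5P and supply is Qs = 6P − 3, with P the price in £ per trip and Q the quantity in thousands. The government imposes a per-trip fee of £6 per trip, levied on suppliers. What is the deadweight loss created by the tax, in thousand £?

Without the tax, 132 − 1.5P = 6P − 3 gives 7.5P = 135, so P* = £18 and Q* = 105.
With the tax collected from suppliers, supply shifts: Qs = 6(P − 6) − 3.
New equilibrium: consumers pay £22.8, suppliers receive £16.8, Q = 97.8. (Wedge: Pb − Ps = 6.)
Quantity falls by |ΔQ| = |105 − 97.8| = 7.2.
DWL = ½ · t · |ΔQ| = ½ · 6 · 7.2 = £21.6.

Deadweight loss = £21.6 thousand.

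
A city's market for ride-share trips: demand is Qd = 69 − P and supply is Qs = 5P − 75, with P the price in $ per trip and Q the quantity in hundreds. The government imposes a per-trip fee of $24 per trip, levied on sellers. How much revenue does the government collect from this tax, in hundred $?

Tax revenue = $600 hundred.

Without the tax, 69 − P = 5P − 75 gives 6P = 144, so P* = $24 and Q* = 45.
With the tax collected from sellers, supply shifts: Qs = 5(P − 24) − 75.
Solving gives Q = 25 with buyers paying $44 and sellers receiving $20 (the $24 wedge).
Revenue = t · Q = 24 · 25 = $600.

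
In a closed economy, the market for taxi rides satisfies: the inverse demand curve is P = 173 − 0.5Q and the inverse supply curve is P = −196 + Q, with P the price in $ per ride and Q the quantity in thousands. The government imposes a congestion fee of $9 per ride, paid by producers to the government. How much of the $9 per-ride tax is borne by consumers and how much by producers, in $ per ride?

Rewrite in direct form: Qd = 346 − 2P and Qs = P + 196.
Before the tax: set 346 − 2P = P + 196 → P* = $50, Q* = 246.
With the tax collected from producers, supply shifts: Qs = (P − 9) + 196.
Solving gives Q = 240 with consumers paying $53 and producers receiving $44 (the $9 wedge).
Burden on consumers: $3; on producers: $6. (They sum to $9.)

Consumers bear $3 per ride; producers bear $6 per ride.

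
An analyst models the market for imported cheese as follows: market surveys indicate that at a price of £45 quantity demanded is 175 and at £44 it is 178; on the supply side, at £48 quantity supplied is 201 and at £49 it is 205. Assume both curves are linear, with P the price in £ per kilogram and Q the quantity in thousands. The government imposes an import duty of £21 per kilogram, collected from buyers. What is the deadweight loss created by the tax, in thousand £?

Deadweight loss = £378 thousand.

Demand slope: (178 − 175)/(44 − 45) = -3, so Qd = 310 − 3P.
Supply slope: (205 − 201)/(49 − 48) = 4, so Qs = 4P + 9.
Without the tax, 310 − 3P = 4P + 9 gives 7P = 301, so P* = £43 and Q* = 181.
With the tax collected from buyers, demand (in seller-price terms) shifts: Qd = 310 − 3(P + 21).
Solving gives Q = 145 with buyers paying £55 and sellers receiving £34 (the £21 wedge).
Quantity falls by |ΔQ| = |181 − 145| = 36.
DWL = ½ · t · |ΔQ| = ½ · 21 · 36 = £378.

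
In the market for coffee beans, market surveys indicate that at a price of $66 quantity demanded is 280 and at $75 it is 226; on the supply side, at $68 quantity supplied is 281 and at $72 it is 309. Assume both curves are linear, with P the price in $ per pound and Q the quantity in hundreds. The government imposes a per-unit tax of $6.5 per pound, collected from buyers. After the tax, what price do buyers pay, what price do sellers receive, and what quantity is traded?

Buyers pay $70.5; sellers receive $64; quantity = 253.

Demand slope: (226 − 280)/(75 − 66) = -6, so Qd = 676 − 6P.
Supply slope: (309 − 281)/(72 − 68) = 7, so Qs = 7P − 195.
Without the tax, 676 − 6P = 7P − 195 gives 13P = 871, so P* = $67 and Q* = 274.
With the tax collected from buyers, demand (in seller-price terms) shifts: Qd = 676 − 6(P + 6.5).
New equilibrium: buyers pay $70.5, sellers receive $64, Q = 253. (Wedge: Pb − Ps = 6.5.)
The less price-elastic side of the market bears the larger share of a per-unit tax.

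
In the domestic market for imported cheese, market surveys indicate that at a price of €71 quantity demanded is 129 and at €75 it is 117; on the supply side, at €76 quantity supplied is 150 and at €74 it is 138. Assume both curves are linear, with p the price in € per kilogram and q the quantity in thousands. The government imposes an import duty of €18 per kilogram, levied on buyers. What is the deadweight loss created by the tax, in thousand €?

Demand slope: (117 − 129)/(75 − 71) = -3, so qd = 342 − 3p.
Supply slope: (138 − 150)/(74 − 76) = 6, so qs = 6p − 306.
Before the tax: set 342 − 3p = 6p − 306 → p* = €72, q* = 126.
With the tax collected from buyers, demand (in seller-price terms) shifts: qd = 342 − 3(p + 18).
Solving gives q = 90 with buyers paying €84 and producers receiving €66 (the €18 wedge).
Quantity falls by |ΔQ| = |126 − 90| = 36.
DWL = ½ · t · |ΔQ| = ½ · 18 · 36 = €324.

Deadweight loss = €324 thousand.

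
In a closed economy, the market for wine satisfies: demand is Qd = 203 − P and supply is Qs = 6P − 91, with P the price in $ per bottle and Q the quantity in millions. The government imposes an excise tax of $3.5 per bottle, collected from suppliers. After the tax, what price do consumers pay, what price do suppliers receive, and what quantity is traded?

Consumers pay $45; suppliers receive $41.5; quantity = 158.

Without the tax, 203 − P = 6P − 91 gives 7P = 294, so P* = $42 and Q* = 161.
With the tax collected from suppliers, supply shifts: Qs = 6(P − 3.5) − 91.
New equilibrium: consumers pay $45, suppliers receive $41.5, Q = 158. (Wedge: Pb − Ps = 3.5.)
The less price-elastic side of the market bears the larger share of a per-unit tax.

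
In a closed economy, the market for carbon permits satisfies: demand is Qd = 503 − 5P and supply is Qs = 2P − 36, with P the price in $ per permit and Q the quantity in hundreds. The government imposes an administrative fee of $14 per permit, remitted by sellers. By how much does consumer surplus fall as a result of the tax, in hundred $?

Consumer surplus falls by $432 hundred.

Before the tax: set 503 − 5P = 2P − 36 → P* = $77, Q* = 118.
With the tax collected from sellers, supply shifts: Qs = 2(P − 14) − 36.
New equilibrium: buyers pay $81, sellers receive $67, Q = 98. (Wedge: Pb − Ps = 14.)
ΔCS is the trapezoid between Q = 98 and Q = 118 of height $4: ½ · (118 + 98) · 4 = $432.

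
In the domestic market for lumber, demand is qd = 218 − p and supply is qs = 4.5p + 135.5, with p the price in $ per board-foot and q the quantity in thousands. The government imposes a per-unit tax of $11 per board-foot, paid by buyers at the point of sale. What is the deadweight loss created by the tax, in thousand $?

Before the tax: set 218 − p = 4.5p + 135.5 → p* = $15, q* = 203.
With the tax collected from buyers, demand (in seller-price terms) shifts: qd = 218 − (p + 11).
New equilibrium: buyers pay $24, sellers receive $13, q = 194. (Wedge: pb − ps = 11.)
Quantity falls by |ΔQ| = |203 − 194| = 9.
DWL = ½ · t · |ΔQ| = ½ · 11 · 9 = $49.5.

Deadweight loss = $49.5 thousand.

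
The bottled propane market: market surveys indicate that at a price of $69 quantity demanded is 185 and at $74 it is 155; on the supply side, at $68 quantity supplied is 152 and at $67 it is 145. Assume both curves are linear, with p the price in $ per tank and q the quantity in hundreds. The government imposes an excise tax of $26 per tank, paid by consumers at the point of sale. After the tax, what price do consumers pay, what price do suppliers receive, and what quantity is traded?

Consumers pay $85; suppliers receive $59; quantity = 89.

Demand slope: (155 − 185)/(74 − 69) = -6, so qd = 599 − 6p.
Supply slope: (145 − 152)/(67 − 68) = 7, so qs = 7p − 324.
Before the tax: set 599 − 6p = 7p − 324 → p* = $71, q* = 173.
With the tax collected from consumers, demand (in seller-price terms) shifts: qd = 599 − 6(p + 26).
New equilibrium: consumers pay $85, suppliers receive $59, q = 89. (Wedge: pb − ps = 26.)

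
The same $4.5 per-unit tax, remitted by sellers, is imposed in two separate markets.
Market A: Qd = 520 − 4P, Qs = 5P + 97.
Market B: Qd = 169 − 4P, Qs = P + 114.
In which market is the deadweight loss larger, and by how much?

Market A: pre-tax P* = $47, Q* = 332; post-tax Q = 322; deadweight loss = $22.5.
Market B: pre-tax P* = $11, Q* = 125; post-tax Q = 121.4; deadweight loss = $8.1.
Difference: $22.5 vs $8.1 → market A is larger by $14.4.

Market A, by $14.4.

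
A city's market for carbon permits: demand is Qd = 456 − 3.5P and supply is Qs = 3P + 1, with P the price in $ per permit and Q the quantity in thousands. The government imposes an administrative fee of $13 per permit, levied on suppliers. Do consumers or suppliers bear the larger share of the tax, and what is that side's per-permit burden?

Suppliers bear the larger share: $7 per permit.

Without the tax, 456 − 3.5P = 3P + 1 gives 6.5P = 455, so P* = $70 and Q* = 211.
With the tax collected from suppliers, supply shifts: Qs = 3(P − 13) + 1.
New equilibrium: consumers pay $76, suppliers receive $63, Q = 190. (Wedge: Pb − Ps = 13.)
Per-permit burden: consumers $6, suppliers $7.
Suppliers take the larger share because supply is less price-elastic here (demand slope 3.5 vs supply slope 3).
The less price-elastic side of the market bears the larger share of a per-unit tax.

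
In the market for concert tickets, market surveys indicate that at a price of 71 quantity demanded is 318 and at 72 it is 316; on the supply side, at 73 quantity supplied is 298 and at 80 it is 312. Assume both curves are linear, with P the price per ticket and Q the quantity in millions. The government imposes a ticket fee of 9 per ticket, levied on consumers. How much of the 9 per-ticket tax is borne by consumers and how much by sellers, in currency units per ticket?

Consumers bear 4.5 per ticket; sellers bear 4.5 per ticket.

Demand slope: (316 − 318)/(72 − 71) = -2, so Qd = 460 − 2P.
Supply slope: (312 − 298)/(80 − 73) = 2, so Qs = 2P + 152.
Without the tax, 460 − 2P = 2P + 152 gives 4P = 308, so P* = 77 and Q* = 306.
With the tax collected from consumers, demand (in seller-price terms) shifts: Qd = 460 − 2(P + 9).
New equilibrium: consumers pay 81.5, sellers receive 72.5, Q = 297. (Wedge: Pb − Ps = 9.)
Burden on consumers: 4.5; on sellers: 4.5. (They sum to 9.)
The less price-elastic side of the market bears the larger share of a per-unit tax.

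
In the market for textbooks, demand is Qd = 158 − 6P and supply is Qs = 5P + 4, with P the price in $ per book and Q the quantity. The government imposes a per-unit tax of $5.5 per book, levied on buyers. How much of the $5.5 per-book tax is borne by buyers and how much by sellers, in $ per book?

Before the tax: set 158 − 6P = 5P + 4 → P* = $14, Q* = 74.
With the tax collected from buyers, demand (in seller-price terms) shifts: Qd = 158 − 6(P + 5.5).
Solving gives Q = 59 with buyers paying $16.5 and sellers receiving $11 (the $5.5 wedge).
Burden on buyers: $2.5; on sellers: $3. (They sum to $5.5.)
The less price-elastic side of the market bears the larger share of a per-unit tax.

Buyers bear $2.5 per book; sellers bear $3 per book.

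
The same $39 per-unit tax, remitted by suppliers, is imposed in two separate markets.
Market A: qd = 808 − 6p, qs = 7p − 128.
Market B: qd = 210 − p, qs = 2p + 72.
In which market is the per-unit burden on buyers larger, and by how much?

Market B, by $5.

Market A: pre-tax p* = $72, q* = 376; post-tax q = 250; per-unit burden on buyers = $21.
Market B: pre-tax p* = $46, q* = 164; post-tax q = 138; per-unit burden on buyers = $26.
Difference: $21 vs $26 → market B is larger by $5.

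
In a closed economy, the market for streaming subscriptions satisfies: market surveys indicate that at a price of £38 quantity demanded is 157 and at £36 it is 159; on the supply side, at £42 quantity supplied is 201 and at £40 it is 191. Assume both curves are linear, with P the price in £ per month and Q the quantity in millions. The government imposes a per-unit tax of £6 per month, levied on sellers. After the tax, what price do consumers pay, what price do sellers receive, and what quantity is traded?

Consumers pay £39; sellers receive £33; quantity = 156.

Demand slope: (159 − 157)/(36 − 38) = -1, so Qd = 195 − P.
Supply slope: (191 − 201)/(40 − 42) = 5, so Qs = 5P − 9.
Without the tax, 195 − P = 5P − 9 gives 6P = 204, so P* = £34 and Q* = 161.
With the tax collected from sellers, supply shifts: Qs = 5(P − 6) − 9.
New equilibrium: consumers pay £39, sellers receive £33, Q = 156. (Wedge: Pb − Ps = 6.)
The less price-elastic side of the market bears the larger share of a per-unit tax.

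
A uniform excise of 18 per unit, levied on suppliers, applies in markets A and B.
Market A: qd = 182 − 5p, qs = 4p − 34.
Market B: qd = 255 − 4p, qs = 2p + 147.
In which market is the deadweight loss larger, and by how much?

Market A, by 144.

Market A: pre-tax p* = 24, q* = 62; post-tax q = 22; deadweight loss = 360.
Market B: pre-tax p* = 18, q* = 183; post-tax q = 159; deadweight loss = 216.
Difference: 360 vs 216 → market A is larger by 144.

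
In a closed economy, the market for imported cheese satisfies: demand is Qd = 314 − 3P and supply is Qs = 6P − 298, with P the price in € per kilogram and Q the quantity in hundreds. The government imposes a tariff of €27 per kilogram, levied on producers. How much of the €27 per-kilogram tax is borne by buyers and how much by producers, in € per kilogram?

Buyers bear €18 per kilogram; producers bear €9 per kilogram.

Before the tax: set 314 − 3P = 6P − 298 → P* = €68, Q* = 110.
With the tax collected from producers, supply shifts: Qs = 6(P − 27) − 298.
Solving gives Q = 56 with buyers paying €86 and producers receiving €59 (the €27 wedge).
Burden on buyers: €18; on producers: €9. (They sum to €27.)
The less price-elastic side of the market bears the larger share of a per-unit tax.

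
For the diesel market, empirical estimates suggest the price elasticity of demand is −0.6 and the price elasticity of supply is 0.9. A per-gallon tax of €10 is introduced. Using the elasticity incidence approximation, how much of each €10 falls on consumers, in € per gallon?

Consumers bear ≈ €6 per gallon.

Incidence ratio: consumers' share ≈ εs / (εs + |εd|) = 0.9 / (0.9 + 0.6) = 0.6.
So consumers bear ≈ 0.6 × €10 = €6; sellers bear €4.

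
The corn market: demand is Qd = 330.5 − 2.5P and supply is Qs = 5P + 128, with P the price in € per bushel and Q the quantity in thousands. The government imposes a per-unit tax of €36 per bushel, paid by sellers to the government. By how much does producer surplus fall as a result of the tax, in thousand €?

Producer surplus falls by €2796 thousand.

Without the tax, 330.5 − 2.5P = 5P + 128 gives 7.5P = 202.5, so P* = €27 and Q* = 263.
With the tax collected from sellers, supply shifts: Qs = 5(P − 36) + 128.
Solving gives Q = 203 with buyers paying €51 and sellers receiving €15 (the €36 wedge).
ΔPS is the trapezoid between Q = 203 and Q = 263 of height €12: ½ · (263 + 203) · 12 = €2796.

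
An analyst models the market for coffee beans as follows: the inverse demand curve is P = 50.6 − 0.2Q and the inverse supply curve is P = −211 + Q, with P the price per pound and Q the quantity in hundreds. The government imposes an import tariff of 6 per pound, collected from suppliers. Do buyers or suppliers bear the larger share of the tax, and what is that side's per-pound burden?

Rewrite in direct form: Qd = 253 − 5P and Qs = P + 211.
Before the tax: set 253 − 5P = P + 211 → P* = 7, Q* = 218.
With the tax collected from suppliers, supply shifts: Qs = (P − 6) + 211.
Solving gives Q = 213 with buyers paying 8 and suppliers receiving 2 (the 6 wedge).
Per-pound burden: buyers 1, suppliers 5.
Suppliers take the larger share because supply is less price-elastic here (demand slope 5 vs supply slope 1).
The less price-elastic side of the market bears the larger share of a per-unit tax.

Suppliers bear the larger share: 5 per pound.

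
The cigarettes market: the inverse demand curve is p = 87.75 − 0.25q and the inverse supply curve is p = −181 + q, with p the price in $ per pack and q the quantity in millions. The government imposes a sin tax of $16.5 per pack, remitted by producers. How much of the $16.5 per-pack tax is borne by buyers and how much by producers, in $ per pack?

Buyers bear $3.3 per pack; producers bear $13.2 per pack.

Inverting to q(p) form: qd = 351 − 4p; qs = p + 181.
Without the tax, 351 − 4p = p + 181 gives 5p = 170, so p* = $34 and q* = 215.
With the tax collected from producers, supply shifts: qs = (p − 16.5) + 181.
New equilibrium: buyers pay $37.3, producers receive $20.8, q = 201.8. (Wedge: pb − ps = 16.5.)
Burden on buyers: $3.3; on producers: $13.2. (They sum to $16.5.)
The less price-elastic side of the market bears the larger share of a per-unit tax.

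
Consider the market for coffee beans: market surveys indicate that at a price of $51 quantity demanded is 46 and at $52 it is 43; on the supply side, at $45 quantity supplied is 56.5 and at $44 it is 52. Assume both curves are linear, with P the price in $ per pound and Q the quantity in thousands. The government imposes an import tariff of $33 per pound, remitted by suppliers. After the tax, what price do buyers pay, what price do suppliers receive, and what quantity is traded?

Buyers pay $65.8; suppliers receive $32.8; quantity = 1.6.

Demand slope: (43 − 46)/(52 − 51) = -3, so Qd = 199 − 3P.
Supply slope: (52 − 56.5)/(44 − 45) = 4.5, so Qs = 4.5P − 146.
Without the tax, 199 − 3P = 4.5P − 146 gives 7.5P = 345, so P* = $46 and Q* = 61.
With the tax collected from suppliers, supply shifts: Qs = 4.5(P − 33) − 146.
Solving gives Q = 1.6 with buyers paying $65.8 and suppliers receiving $32.8 (the $33 wedge).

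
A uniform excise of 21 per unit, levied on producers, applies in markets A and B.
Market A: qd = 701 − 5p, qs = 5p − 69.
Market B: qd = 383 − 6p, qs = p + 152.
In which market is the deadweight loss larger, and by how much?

Market A: pre-tax p* = 77, q* = 316; post-tax q = 263.5; deadweight loss = 551.25.
Market B: pre-tax p* = 33, q* = 185; post-tax q = 167; deadweight loss = 189.
Difference: 551.25 vs 189 → market A is larger by 362.25.

Market A, by 362.25.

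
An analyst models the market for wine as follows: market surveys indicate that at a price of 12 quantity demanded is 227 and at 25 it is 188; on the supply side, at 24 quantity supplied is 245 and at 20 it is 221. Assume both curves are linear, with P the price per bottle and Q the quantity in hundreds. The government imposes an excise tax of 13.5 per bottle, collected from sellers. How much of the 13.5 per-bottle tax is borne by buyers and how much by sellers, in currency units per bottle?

Buyers bear 9 per bottle; sellers bear 4.5 per bottle.

Demand slope: (188 − 227)/(25 − 12) = -3, so Qd = 263 − 3P.
Supply slope: (221 − 245)/(20 − 24) = 6, so Qs = 6P + 101.
Without the tax, 263 − 3P = 6P + 101 gives 9P = 162, so P* = 18 and Q* = 209.
With the tax collected from sellers, supply shifts: Qs = 6(P − 13.5) + 101.
New equilibrium: buyers pay 27, sellers receive 13.5, Q = 182. (Wedge: Pb − Ps = 13.5.)
Burden on buyers: 9; on sellers: 4.5. (They sum to 13.5.)
The less price-elastic side of the market bears the larger share of a per-unit tax.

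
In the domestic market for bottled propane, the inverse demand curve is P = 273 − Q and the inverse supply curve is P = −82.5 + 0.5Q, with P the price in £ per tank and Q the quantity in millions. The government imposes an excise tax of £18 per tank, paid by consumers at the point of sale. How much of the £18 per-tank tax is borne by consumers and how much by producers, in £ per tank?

Consumers bear £12 per tank; producers bear £6 per tank.

Inverting to Q(P) form: Qd = 273 − P; Qs = 2P + 165.
Without the tax, 273 − P = 2P + 165 gives 3P = 108, so P* = £36 and Q* = 237.
With the tax collected from consumers, demand (in seller-price terms) shifts: Qd = 273 − (P + 18).
New equilibrium: consumers pay £48, producers receive £30, Q = 225. (Wedge: Pb − Ps = 18.)
Burden on consumers: £12; on producers: £6. (They sum to £18.)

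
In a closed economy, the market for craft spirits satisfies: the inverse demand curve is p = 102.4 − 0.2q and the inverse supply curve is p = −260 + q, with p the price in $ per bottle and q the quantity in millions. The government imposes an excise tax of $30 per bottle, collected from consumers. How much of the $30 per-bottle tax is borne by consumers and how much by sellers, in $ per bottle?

Rewrite in direct form: qd = 512 − 5p and qs = p + 260.
Before the tax: set 512 − 5p = p + 260 → p* = $42, q* = 302.
With the tax collected from consumers, demand (in seller-price terms) shifts: qd = 512 − 5(p + 30).
New equilibrium: consumers pay $47, sellers receive $17, q = 277. (Wedge: pb − ps = 30.)
Burden on consumers: $5; on sellers: $25. (They sum to $30.)
The less price-elastic side of the market bears the larger share of a per-unit tax.

Consumers bear $5 per bottle; sellers bear $25 per bottle.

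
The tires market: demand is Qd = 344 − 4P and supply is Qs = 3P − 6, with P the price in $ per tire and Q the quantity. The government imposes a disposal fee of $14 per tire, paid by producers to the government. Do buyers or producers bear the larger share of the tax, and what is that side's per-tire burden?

Producers bear the larger share: $8 per tire.

Without the tax, 344 − 4P = 3P − 6 gives 7P = 350, so P* = $50 and Q* = 144.
With the tax collected from producers, supply shifts: Qs = 3(P − 14) − 6.
New equilibrium: buyers pay $56, producers receive $42, Q = 120. (Wedge: Pb − Ps = 14.)
Per-tire burden: buyers $6, producers $8.
Producers take the larger share because supply is less price-elastic here (demand slope 4 vs supply slope 3).
The less price-elastic side of the market bears the larger share of a per-unit tax.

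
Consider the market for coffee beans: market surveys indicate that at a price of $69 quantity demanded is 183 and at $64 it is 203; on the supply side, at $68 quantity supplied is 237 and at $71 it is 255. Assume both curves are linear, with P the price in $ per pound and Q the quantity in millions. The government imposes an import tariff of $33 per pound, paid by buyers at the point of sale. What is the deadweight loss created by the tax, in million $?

Demand slope: (203 − 183)/(64 − 69) = -4, so Qd = 459 − 4P.
Supply slope: (255 − 237)/(71 − 68) = 6, so Qs = 6P − 171.
Before the tax: set 459 − 4P = 6P − 171 → P* = $63, Q* = 207.
With the tax collected from buyers, demand (in seller-price terms) shifts: Qd = 459 − 4(P + 33).
New equilibrium: buyers pay $82.8, producers receive $49.8, Q = 127.8. (Wedge: Pb − Ps = 33.)
Quantity falls by |ΔQ| = |207 − 127.8| = 79.2.
DWL = ½ · t · |ΔQ| = ½ · 33 · 79.2 = $1306.8.

Deadweight loss = $1306.8 million.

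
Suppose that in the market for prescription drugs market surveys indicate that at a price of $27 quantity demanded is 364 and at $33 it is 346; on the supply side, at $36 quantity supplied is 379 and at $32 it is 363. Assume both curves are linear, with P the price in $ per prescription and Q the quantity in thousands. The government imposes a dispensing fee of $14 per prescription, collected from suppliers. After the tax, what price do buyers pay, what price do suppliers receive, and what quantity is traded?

Demand slope: (346 − 364)/(33 − 27) = -3, so Qd = 445 − 3P.
Supply slope: (363 − 379)/(32 − 36) = 4, so Qs = 4P + 235.
Without the tax, 445 − 3P = 4P + 235 gives 7P = 210, so P* = $30 and Q* = 355.
With the tax collected from suppliers, supply shifts: Qs = 4(P − 14) + 235.
Solving gives Q = 331 with buyers paying $38 and suppliers receiving $24 (the $14 wedge).
The less price-elastic side of the market bears the larger share of a per-unit tax.

Buyers pay $38; suppliers receive $24; quantity = 331.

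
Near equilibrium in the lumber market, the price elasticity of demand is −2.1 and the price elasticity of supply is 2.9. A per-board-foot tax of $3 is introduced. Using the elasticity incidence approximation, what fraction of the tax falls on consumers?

Incidence ratio: consumers' share ≈ εs / (εs + |εd|) = 2.9 / (2.9 + 2.1) = 0.58.
Supply is the more elastic side, so consumers bear the larger share.

Consumers' share ≈ 0.58.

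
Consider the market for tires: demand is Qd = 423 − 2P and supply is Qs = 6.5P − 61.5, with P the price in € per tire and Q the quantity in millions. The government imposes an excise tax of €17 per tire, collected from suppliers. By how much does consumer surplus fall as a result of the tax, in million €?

Before the tax: set 423 − 2P = 6.5P − 61.5 → P* = €57, Q* = 309.
With the tax collected from suppliers, supply shifts: Qs = 6.5(P − 17) − 61.5.
New equilibrium: consumers pay €70, suppliers receive €53, Q = 283. (Wedge: Pb − Ps = 17.)
ΔCS is the trapezoid between Q = 283 and Q = 309 of height €13: ½ · (309 + 283) · 13 = €3848.

Consumer surplus falls by €3848 million.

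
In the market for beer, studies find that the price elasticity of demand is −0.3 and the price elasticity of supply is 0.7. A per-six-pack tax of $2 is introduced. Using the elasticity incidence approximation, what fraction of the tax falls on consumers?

Incidence ratio: consumers' share ≈ εs / (εs + |εd|) = 0.7 / (0.7 + 0.3) = 0.7.
Supply is the more elastic side, so consumers bear the larger share.

Consumers' share ≈ 0.7.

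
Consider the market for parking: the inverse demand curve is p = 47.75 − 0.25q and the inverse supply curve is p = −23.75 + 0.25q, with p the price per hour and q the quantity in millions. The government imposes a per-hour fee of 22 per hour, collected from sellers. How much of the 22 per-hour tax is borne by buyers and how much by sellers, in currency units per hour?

Buyers bear 11 per hour; sellers bear 11 per hour.

Inverting to q(p) form: qd = 191 − 4p; qs = 4p + 95.
Before the tax: set 191 − 4p = 4p + 95 → p* = 12, q* = 143.
With the tax collected from sellers, supply shifts: qs = 4(p − 22) + 95.
Solving gives q = 99 with buyers paying 23 and sellers receiving 1 (the 22 wedge).
Burden on buyers: 11; on sellers: 11. (They sum to 22.)
The less price-elastic side of the market bears the larger share of a per-unit tax.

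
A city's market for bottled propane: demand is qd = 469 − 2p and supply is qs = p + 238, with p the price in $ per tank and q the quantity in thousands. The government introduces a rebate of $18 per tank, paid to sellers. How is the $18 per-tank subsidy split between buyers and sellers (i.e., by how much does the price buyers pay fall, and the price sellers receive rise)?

Buyers gain $6 per tank; sellers gain $12 per tank.

Before the subsidy: set 469 − 2p = p + 238 → p* = $77, q* = 315.
With a per-unit subsidy paid to sellers, each receives p + 18 per unit sold, so supply becomes qs = (p + 18) + 238.
New equilibrium: buyers pay $71, sellers receive $89, q = 327. (Wedge: pb − ps = −18.)
Gain to buyers: $6; to sellers: $12. (They sum to $18.)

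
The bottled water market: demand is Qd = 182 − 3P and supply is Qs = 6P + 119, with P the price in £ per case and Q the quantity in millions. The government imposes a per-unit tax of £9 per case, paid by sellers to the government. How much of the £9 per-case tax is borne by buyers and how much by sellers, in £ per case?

Without the tax, 182 − 3P = 6P + 119 gives 9P = 63, so P* = £7 and Q* = 161.
With the tax collected from sellers, supply shifts: Qs = 6(P − 9) + 119.
New equilibrium: buyers pay £13, sellers receive £4, Q = 143. (Wedge: Pb − Ps = 9.)
Burden on buyers: £6; on sellers: £3. (They sum to £9.)
The less price-elastic side of the market bears the larger share of a per-unit tax.

Buyers bear £6 per case; sellers bear £3 per case.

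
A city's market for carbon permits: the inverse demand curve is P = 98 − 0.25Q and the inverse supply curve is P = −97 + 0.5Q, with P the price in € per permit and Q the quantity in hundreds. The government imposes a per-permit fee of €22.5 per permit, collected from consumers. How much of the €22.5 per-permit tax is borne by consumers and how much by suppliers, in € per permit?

Consumers bear €7.5 per permit; suppliers bear €15 per permit.

Inverting to Q(P) form: Qd = 392 − 4P; Qs = 2P + 194.
Without the tax, 392 − 4P = 2P + 194 gives 6P = 198, so P* = €33 and Q* = 260.
With the tax collected from consumers, demand (in seller-price terms) shifts: Qd = 392 − 4(P + 22.5).
Solving gives Q = 230 with consumers paying €40.5 and suppliers receiving €18 (the €22.5 wedge).
Burden on consumers: €7.5; on suppliers: €15. (They sum to €22.5.)
The less price-elastic side of the market bears the larger share of a per-unit tax.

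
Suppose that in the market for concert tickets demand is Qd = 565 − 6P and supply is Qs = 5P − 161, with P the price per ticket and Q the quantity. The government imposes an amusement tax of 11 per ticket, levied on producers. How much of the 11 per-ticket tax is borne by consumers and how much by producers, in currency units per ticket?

Without the tax, 565 − 6P = 5P − 161 gives 11P = 726, so P* = 66 and Q* = 169.
With the tax collected from producers, supply shifts: Qs = 5(P − 11) − 161.
Solving gives Q = 139 with consumers paying 71 and producers receiving 60 (the 11 wedge).
Burden on consumers: 5; on producers: 6. (They sum to 11.)

Consumers bear 5 per ticket; producers bear 6 per ticket.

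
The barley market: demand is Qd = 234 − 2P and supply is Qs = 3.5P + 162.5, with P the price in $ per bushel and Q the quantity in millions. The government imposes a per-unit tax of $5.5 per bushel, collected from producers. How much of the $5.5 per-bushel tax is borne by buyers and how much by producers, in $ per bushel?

Buyers bear $3.5 per bushel; producers bear $2 per bushel.

Without the tax, 234 − 2P = 3.5P + 162.5 gives 5.5P = 71.5, so P* = $13 and Q* = 208.
With the tax collected from producers, supply shifts: Qs = 3.5(P − 5.5) + 162.5.
New equilibrium: buyers pay $16.5, producers receive $11, Q = 201. (Wedge: Pb − Ps = 5.5.)
Burden on buyers: $3.5; on producers: $2. (They sum to $5.5.)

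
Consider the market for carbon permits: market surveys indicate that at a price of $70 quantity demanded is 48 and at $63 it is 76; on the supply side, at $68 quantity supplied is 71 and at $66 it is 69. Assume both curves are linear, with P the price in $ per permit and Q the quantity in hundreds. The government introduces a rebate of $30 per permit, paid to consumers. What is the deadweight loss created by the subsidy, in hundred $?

Demand slope: (76 − 48)/(63 − 70) = -4, so Qd = 328 − 4P.
Supply slope: (69 − 71)/(66 − 68) = 1, so Qs = P + 3.
Before the subsidy: set 328 − 4P = P + 3 → P* = $65, Q* = 68.
With a per-unit subsidy paid to consumers, each effectively pays P − 30, so demand becomes Qd = 328 − 4(P − 30).
New equilibrium: consumers pay $59, suppliers receive $89, Q = 92. (Wedge: Pb − Ps = −30.)
Quantity rises by |ΔQ| = |68 − 92| = 24.
DWL = ½ · t · |ΔQ| = ½ · 30 · 24 = $360.

Deadweight loss = $360 hundred.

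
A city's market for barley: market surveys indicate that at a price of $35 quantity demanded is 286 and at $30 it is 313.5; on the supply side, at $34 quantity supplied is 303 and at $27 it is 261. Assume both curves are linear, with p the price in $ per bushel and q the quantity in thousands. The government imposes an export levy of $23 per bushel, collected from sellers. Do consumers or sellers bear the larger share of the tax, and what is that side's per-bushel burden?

Consumers bear the larger share: $12 per bushel.

Demand slope: (313.5 − 286)/(30 − 35) = -5.5, so qd = 478.5 − 5.5p.
Supply slope: (261 − 303)/(27 − 34) = 6, so qs = 6p + 99.
Before the tax: set 478.5 − 5.5p = 6p + 99 → p* = $33, q* = 297.
With the tax collected from sellers, supply shifts: qs = 6(p − 23) + 99.
Solving gives q = 231 with consumers paying $45 and sellers receiving $22 (the $23 wedge).
Per-bushel burden: consumers $12, sellers $11.
Consumers take the larger share because demand is less price-elastic here (demand slope 5.5 vs supply slope 6).
The less price-elastic side of the market bears the larger share of a per-unit tax.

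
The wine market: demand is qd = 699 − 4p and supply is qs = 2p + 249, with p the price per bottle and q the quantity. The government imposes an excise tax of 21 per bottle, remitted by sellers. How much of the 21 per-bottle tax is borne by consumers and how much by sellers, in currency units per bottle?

Without the tax, 699 − 4p = 2p + 249 gives 6p = 450, so p* = 75 and q* = 399.
With the tax collected from sellers, supply shifts: qs = 2(p − 21) + 249.
New equilibrium: consumers pay 82, sellers receive 61, q = 371. (Wedge: pb − ps = 21.)
Burden on consumers: 7; on sellers: 14. (They sum to 21.)
The less price-elastic side of the market bears the larger share of a per-unit tax.

Consumers bear 7 per bottle; sellers bear 14 per bottle.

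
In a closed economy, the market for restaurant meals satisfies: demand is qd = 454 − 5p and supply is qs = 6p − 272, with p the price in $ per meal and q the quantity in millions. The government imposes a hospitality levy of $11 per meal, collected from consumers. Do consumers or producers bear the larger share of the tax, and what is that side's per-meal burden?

Consumers bear the larger share: $6 per meal.

Before the tax: set 454 − 5p = 6p − 272 → p* = $66, q* = 124.
With the tax collected from consumers, demand (in seller-price terms) shifts: qd = 454 − 5(p + 11).
Solving gives q = 94 with consumers paying $72 and producers receiving $61 (the $11 wedge).
Per-meal burden: consumers $6, producers $5.
Consumers take the larger share because demand is less price-elastic here (demand slope 5 vs supply slope 6).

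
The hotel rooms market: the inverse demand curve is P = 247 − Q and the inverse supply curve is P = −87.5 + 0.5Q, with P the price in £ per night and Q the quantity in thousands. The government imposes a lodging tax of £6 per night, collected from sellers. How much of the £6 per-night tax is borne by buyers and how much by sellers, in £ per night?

Buyers bear £4 per night; sellers bear £2 per night.

Rewrite in direct form: Qd = 247 − P and Qs = 2P + 175.
Before the tax: set 247 − P = 2P + 175 → P* = £24, Q* = 223.
With the tax collected from sellers, supply shifts: Qs = 2(P − 6) + 175.
New equilibrium: buyers pay £28, sellers receive £22, Q = 219. (Wedge: Pb − Ps = 6.)
Burden on buyers: £4; on sellers: £2. (They sum to £6.)
The less price-elastic side of the market bears the larger share of a per-unit tax.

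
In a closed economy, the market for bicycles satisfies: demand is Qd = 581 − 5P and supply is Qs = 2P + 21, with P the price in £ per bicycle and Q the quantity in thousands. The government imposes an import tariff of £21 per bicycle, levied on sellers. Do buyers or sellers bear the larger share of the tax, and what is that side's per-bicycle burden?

Without the tax, 581 − 5P = 2P + 21 gives 7P = 560, so P* = £80 and Q* = 181.
With the tax collected from sellers, supply shifts: Qs = 2(P − 21) + 21.
New equilibrium: buyers pay £86, sellers receive £65, Q = 151. (Wedge: Pb − Ps = 21.)
Per-bicycle burden: buyers £6, sellers £15.
Sellers take the larger share because supply is less price-elastic here (demand slope 5 vs supply slope 2).
The less price-elastic side of the market bears the larger share of a per-unit tax.

Sellers bear the larger share: £15 per bicycle.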